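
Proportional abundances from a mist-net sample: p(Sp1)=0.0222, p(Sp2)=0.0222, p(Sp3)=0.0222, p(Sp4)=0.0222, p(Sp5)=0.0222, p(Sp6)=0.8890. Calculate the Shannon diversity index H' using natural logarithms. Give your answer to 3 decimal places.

Each pᵢ ln pᵢ term (working shown to 5 dp, full precision carried): 0.0222×(-3.80766)=-0.08453, 0.0222×(-3.80766)=-0.08453, 0.0222×(-3.80766)=-0.08453, 0.0222×(-3.80766)=-0.08453, 0.0222×(-3.80766)=-0.08453, 0.889×(-0.11766)=-0.10460.
Sum = -0.52725, so H' = 0.527.

0.527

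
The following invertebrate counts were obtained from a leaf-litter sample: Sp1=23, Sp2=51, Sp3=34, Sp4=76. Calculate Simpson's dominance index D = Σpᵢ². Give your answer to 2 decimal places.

Total N = 23+51+34+76 = 184, so the proportions are 0.125, 0.2772, 0.1848, 0.413 (working shown to 4 dp, full precision carried).
D = 0.125² + 0.2772² + 0.1848² + 0.413² = 0.0156 + 0.0768 + 0.0341 + 0.1706 = 0.2972.
To 2 decimal places, D = 0.30.

0.30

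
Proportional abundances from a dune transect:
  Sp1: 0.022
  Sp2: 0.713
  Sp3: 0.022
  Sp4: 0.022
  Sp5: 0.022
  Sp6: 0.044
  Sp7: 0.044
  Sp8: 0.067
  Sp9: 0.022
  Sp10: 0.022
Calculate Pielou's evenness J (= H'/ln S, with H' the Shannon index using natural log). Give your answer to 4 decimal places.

H' = −Σ pᵢ ln pᵢ = −((-0.083968) + (-0.241189) + (-0.083968) + (-0.083968) + (-0.083968) + (-0.137437) + (-0.137437) + (-0.181105) + (-0.083968) + (-0.083968)) = 1.200974 (working shown to 6 dp, full precision carried).
With S = 10 species, ln S = 2.302585, so J = 1.200974/2.302585 = 0.521577, i.e. 0.5216 to 4 decimal places.

0.5216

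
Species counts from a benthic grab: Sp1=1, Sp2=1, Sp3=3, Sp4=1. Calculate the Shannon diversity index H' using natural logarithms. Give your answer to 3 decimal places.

Total N = 1+1+3+1 = 6, so the proportions are 0.16667, 0.16667, 0.5, 0.16667 (working shown to 5 dp, full precision carried).
Each pᵢ ln pᵢ term: 0.16667×(-1.79176)=-0.29863, 0.16667×(-1.79176)=-0.29863, 0.5×(-0.69315)=-0.34657, 0.16667×(-1.79176)=-0.29863.
Sum = -1.24245, so H' = 1.242.

1.242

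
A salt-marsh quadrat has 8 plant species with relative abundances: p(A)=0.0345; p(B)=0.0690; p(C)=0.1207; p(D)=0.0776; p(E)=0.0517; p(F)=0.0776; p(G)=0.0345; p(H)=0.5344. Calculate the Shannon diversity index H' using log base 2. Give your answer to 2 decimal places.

2.25

Each pᵢ log₂ pᵢ term (working shown to 4 dp, full precision carried): 0.0345×(-4.8573)=-0.1676, 0.069×(-3.8573)=-0.2662, 0.1207×(-3.0505)=-0.3682, 0.0776×(-3.6878)=-0.2862, 0.0517×(-4.2737)=-0.2209, 0.0776×(-3.6878)=-0.2862, 0.0345×(-4.8573)=-0.1676, 0.5344×(-0.9040)=-0.4831.
Sum = -2.2459, so H' = 2.25.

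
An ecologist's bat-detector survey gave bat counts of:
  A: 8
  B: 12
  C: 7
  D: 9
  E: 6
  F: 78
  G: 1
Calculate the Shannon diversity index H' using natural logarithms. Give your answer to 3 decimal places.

Total N = 8+12+7+9+6+78+1 = 121, so the proportions are 0.06612, 0.09917, 0.05785, 0.07438, 0.04959, 0.64463, 0.00826 (working shown to 5 dp, full precision carried).
Each pᵢ ln pᵢ term: 0.06612×(-2.71635)=-0.17959, 0.09917×(-2.31088)=-0.22918, 0.05785×(-2.84988)=-0.16487, 0.07438×(-2.59857)=-0.19328, 0.04959×(-3.00403)=-0.14896, 0.64463×(-0.43908)=-0.28304, 0.00826×(-4.79579)=-0.03963.
Sum = -1.23856, so H' = 1.239.

1.239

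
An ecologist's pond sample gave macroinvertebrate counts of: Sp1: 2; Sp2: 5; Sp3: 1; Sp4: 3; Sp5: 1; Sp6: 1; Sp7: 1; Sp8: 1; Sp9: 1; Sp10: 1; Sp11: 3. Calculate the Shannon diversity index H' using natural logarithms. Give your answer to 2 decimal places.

Total N = 2+5+1+3+1+1+1+1+1+1+3 = 20, so the proportions are 0.1, 0.25, 0.05, 0.15, 0.05, 0.05, 0.05, 0.05, 0.05, 0.05, 0.15 (working shown to 4 dp, full precision carried).
Each pᵢ ln pᵢ term: 0.1×(-2.3026)=-0.2303, 0.25×(-1.3863)=-0.3466, 0.05×(-2.9957)=-0.1498, 0.15×(-1.8971)=-0.2846, 0.05×(-2.9957)=-0.1498, 0.05×(-2.9957)=-0.1498, 0.05×(-2.9957)=-0.1498, 0.05×(-2.9957)=-0.1498, 0.05×(-2.9957)=-0.1498, 0.05×(-2.9957)=-0.1498, 0.15×(-1.8971)=-0.2846.
Sum = -2.1945, so H' = 2.19.

2.19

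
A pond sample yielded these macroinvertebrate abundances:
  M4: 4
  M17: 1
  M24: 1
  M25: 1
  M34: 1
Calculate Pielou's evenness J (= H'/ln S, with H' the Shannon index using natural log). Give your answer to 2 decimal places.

0.86

Total N = 4+1+1+1+1 = 8, so the proportions are 0.5, 0.125, 0.125, 0.125, 0.125 (working shown to 4 dp, full precision carried).
H' = −Σ pᵢ ln pᵢ = −((-0.3466) + (-0.2599) + (-0.2599) + (-0.2599) + (-0.2599)) = 1.3863.
With S = 5 species, ln S = 1.6094, so J = 1.3863/1.6094 = 0.8614, i.e. 0.86 to 2 decimal places.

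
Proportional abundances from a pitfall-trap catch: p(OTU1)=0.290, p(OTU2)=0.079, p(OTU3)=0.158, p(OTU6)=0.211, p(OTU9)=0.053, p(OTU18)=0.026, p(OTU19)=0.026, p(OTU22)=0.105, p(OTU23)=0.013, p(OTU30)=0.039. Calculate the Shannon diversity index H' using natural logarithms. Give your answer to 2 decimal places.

1.94

Each pᵢ ln pᵢ term (working shown to 4 dp, full precision carried): 0.29×(-1.2379)=-0.3590, 0.079×(-2.5383)=-0.2005, 0.158×(-1.8452)=-0.2915, 0.211×(-1.5559)=-0.3283, 0.053×(-2.9375)=-0.1557, 0.026×(-3.6497)=-0.0949, 0.026×(-3.6497)=-0.0949, 0.105×(-2.2538)=-0.2366, 0.013×(-4.3428)=-0.0565, 0.039×(-3.2442)=-0.1265.
Sum = -1.9444, so H' = 1.94.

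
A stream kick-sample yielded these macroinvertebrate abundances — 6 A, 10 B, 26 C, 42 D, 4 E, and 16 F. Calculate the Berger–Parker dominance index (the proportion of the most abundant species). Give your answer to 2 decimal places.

0.40

Total N = 6+10+26+42+4+16 = 104, so the proportions are 0.0577, 0.0962, 0.25, 0.4038, 0.0385, 0.1538 (working shown to 4 dp, full precision carried).
The largest proportion is 0.4038, i.e. d = 0.40 to 2 decimal places.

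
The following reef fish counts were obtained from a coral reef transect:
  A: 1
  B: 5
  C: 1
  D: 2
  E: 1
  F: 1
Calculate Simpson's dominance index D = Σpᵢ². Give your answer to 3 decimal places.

Total N = 1+5+1+2+1+1 = 11, so the proportions are 0.09091, 0.45455, 0.09091, 0.18182, 0.09091, 0.09091 (working shown to 5 dp, full precision carried).
D = 0.09091² + 0.45455² + 0.09091² + 0.18182² + 0.09091² + 0.09091² = 0.00826 + 0.20661 + 0.00826 + 0.03306 + 0.00826 + 0.00826 = 0.27273.
To 3 decimal places, D = 0.273.

0.273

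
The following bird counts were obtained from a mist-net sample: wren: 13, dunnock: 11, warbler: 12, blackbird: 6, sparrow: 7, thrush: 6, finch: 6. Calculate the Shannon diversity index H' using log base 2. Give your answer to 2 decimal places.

Total N = 13+11+12+6+7+6+6 = 61, so the proportions are 0.2131, 0.1803, 0.1967, 0.0984, 0.1148, 0.0984, 0.0984 (working shown to 4 dp, full precision carried).
Each pᵢ log₂ pᵢ term: 0.2131×(-2.2303)=-0.4753, 0.1803×(-2.4713)=-0.4456, 0.1967×(-2.3458)=-0.4615, 0.0984×(-3.3458)=-0.3291, 0.1148×(-3.1234)=-0.3584, 0.0984×(-3.3458)=-0.3291, 0.0984×(-3.3458)=-0.3291.
Sum = -2.7281, so H' = 2.73.

2.73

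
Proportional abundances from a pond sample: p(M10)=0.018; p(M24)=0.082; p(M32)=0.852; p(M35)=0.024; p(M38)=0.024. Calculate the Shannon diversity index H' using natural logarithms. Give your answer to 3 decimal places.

Each pᵢ ln pᵢ term (working shown to 5 dp, full precision carried): 0.018×(-4.01738)=-0.07231, 0.082×(-2.50104)=-0.20508, 0.852×(-0.16017)=-0.13646, 0.024×(-3.72970)=-0.08951, 0.024×(-3.72970)=-0.08951.
Sum = -0.59289, so H' = 0.593.

0.593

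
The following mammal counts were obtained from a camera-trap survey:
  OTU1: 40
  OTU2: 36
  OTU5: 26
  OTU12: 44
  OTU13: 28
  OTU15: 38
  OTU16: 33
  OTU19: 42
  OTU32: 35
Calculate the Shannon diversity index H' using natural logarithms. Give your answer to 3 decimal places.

Total N = 40+36+26+44+28+38+33+42+35 = 322, so the proportions are 0.12422, 0.1118, 0.08075, 0.13665, 0.08696, 0.11801, 0.10248, 0.13043, 0.1087 (working shown to 5 dp, full precision carried).
Each pᵢ ln pᵢ term: 0.12422×(-2.08567)=-0.25909, 0.1118×(-2.19103)=-0.24496, 0.08075×(-2.51646)=-0.20319, 0.13665×(-1.99036)=-0.27197, 0.08696×(-2.44235)=-0.21238, 0.11801×(-2.13697)=-0.25219, 0.10248×(-2.27804)=-0.23346, 0.13043×(-2.03688)=-0.26568, 0.1087×(-2.21920)=-0.24122.
Sum = -2.18415, so H' = 2.184.

2.184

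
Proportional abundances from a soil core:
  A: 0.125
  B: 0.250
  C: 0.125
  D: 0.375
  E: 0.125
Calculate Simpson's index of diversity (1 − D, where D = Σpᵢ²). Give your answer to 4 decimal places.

0.7500

D = 0.125² + 0.25² + 0.125² + 0.375² + 0.125² = 0.015625 + 0.062500 + 0.015625 + 0.140625 + 0.015625 = 0.250000 (working shown to 6 dp, full precision carried).
So 1 − D = 0.750000, i.e. 0.7500 to 4 decimal places.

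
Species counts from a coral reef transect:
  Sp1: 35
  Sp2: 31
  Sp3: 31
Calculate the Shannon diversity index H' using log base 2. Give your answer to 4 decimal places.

1.5825

Total N = 35+31+31 = 97, so the proportions are 0.360825, 0.319588, 0.319588 (working shown to 6 dp, full precision carried).
Each pᵢ log₂ pᵢ term: 0.360825×(-1.470630)=-0.530640, 0.319588×(-1.645717)=-0.525951, 0.319588×(-1.645717)=-0.525951.
Sum = -1.582541, so H' = 1.5825.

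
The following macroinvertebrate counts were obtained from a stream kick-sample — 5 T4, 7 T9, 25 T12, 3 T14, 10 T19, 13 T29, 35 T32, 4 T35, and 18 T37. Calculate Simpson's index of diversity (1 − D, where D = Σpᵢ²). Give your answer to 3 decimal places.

Total N = 5+7+25+3+10+13+35+4+18 = 120, so the proportions are 0.04167, 0.05833, 0.20833, 0.025, 0.08333, 0.10833, 0.29167, 0.03333, 0.15 (working shown to 5 dp, full precision carried).
D = 0.04167² + 0.05833² + 0.20833² + 0.025² + 0.08333² + 0.10833² + 0.29167² + 0.03333² + 0.15² = 0.00174 + 0.00340 + 0.04340 + 0.00063 + 0.00694 + 0.01174 + 0.08507 + 0.00111 + 0.02250 = 0.17653.
So 1 − D = 0.82347, i.e. 0.823 to 3 decimal places.

0.823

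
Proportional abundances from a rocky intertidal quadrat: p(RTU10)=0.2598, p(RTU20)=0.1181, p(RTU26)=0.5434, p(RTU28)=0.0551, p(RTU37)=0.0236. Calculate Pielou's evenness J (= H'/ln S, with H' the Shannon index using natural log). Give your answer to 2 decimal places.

H' = −Σ pᵢ ln pᵢ = −((-0.3502) + (-0.2523) + (-0.3314) + (-0.1597) + (-0.0884)) = 1.1820 (working shown to 4 dp, full precision carried).
With S = 5 species, ln S = 1.6094, so J = 1.1820/1.6094 = 0.7344, i.e. 0.73 to 2 decimal places.

0.73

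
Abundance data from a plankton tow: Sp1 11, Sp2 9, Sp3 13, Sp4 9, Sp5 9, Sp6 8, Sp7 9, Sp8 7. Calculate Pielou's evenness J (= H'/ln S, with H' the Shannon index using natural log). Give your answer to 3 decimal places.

0.992

Total N = 11+9+13+9+9+8+9+7 = 75, so the proportions are 0.14667, 0.12, 0.17333, 0.12, 0.12, 0.10667, 0.12, 0.09333 (working shown to 5 dp, full precision carried).
H' = −Σ pᵢ ln pᵢ = −((-0.28154) + (-0.25443) + (-0.30377) + (-0.25443) + (-0.25443) + (-0.23872) + (-0.25443) + (-0.22135)) = 2.06311.
With S = 8 species, ln S = 2.07944, so J = 2.06311/2.07944 = 0.99215, i.e. 0.992 to 3 decimal places.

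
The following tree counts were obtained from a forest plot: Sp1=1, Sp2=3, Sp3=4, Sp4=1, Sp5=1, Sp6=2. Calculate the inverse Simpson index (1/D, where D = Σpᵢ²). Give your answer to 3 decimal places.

4.500

Total N = 1+3+4+1+1+2 = 12, so the proportions are 0.0833333, 0.25, 0.3333333, 0.0833333, 0.0833333, 0.1666667 (working shown to 7 dp, full precision carried).
D = 0.0833333² + 0.25² + 0.3333333² + 0.0833333² + 0.0833333² + 0.1666667² = 0.0069444 + 0.0625000 + 0.1111111 + 0.0069444 + 0.0069444 + 0.0277778 = 0.2222222.
So 1/D = 4.50000, i.e. 4.500 to 3 decimal places.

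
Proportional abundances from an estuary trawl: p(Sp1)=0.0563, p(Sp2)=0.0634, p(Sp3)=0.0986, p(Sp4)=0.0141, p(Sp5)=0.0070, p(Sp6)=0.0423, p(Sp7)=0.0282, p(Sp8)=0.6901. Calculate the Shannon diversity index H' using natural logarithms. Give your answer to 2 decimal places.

Each pᵢ ln pᵢ term (working shown to 4 dp, full precision carried): 0.0563×(-2.8771)=-0.1620, 0.0634×(-2.7583)=-0.1749, 0.0986×(-2.3167)=-0.2284, 0.0141×(-4.2616)=-0.0601, 0.007×(-4.9618)=-0.0347, 0.0423×(-3.1630)=-0.1338, 0.0282×(-3.5684)=-0.1006, 0.6901×(-0.3709)=-0.2560.
Sum = -1.1505, so H' = 1.15.

1.15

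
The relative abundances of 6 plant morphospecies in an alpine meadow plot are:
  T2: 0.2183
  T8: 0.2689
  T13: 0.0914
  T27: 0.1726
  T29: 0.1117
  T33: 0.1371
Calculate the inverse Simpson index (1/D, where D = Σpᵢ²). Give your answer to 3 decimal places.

5.280

D = 0.2183² + 0.2689² + 0.0914² + 0.1726² + 0.1117² + 0.1371² = 0.0476549 + 0.0723072 + 0.0083540 + 0.0297908 + 0.0124769 + 0.0187964 = 0.1893801 (working shown to 7 dp, full precision carried).
So 1/D = 5.28039, i.e. 5.280 to 3 decimal places.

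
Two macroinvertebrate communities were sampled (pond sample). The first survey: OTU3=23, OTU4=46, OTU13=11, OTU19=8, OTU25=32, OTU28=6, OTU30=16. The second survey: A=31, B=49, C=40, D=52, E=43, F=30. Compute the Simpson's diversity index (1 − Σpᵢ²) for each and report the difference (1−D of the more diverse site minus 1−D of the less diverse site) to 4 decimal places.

The first survey: N=142, proportions 0.161972, 0.323944, 0.077465, 0.056338, 0.225352, 0.042254, 0.112676, giving 1−D = 0.794386 (working shown to 6 dp, full precision carried).
The second survey: N=245, proportions 0.126531, 0.2, 0.163265, 0.212245, 0.17551, 0.122449, giving 1−D = 0.826489.
Difference = |0.794386 − 0.826489| = 0.032103, i.e. 0.0321 to 4 decimal places.

0.0321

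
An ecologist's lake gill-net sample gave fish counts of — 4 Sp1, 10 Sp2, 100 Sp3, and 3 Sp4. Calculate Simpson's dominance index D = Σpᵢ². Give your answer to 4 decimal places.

Total N = 4+10+100+3 = 117, so the proportions are 0.034188, 0.08547, 0.854701, 0.025641 (working shown to 6 dp, full precision carried).
D = 0.034188² + 0.08547² + 0.854701² + 0.025641² = 0.001169 + 0.007305 + 0.730514 + 0.000657 = 0.739645.
To 4 decimal places, D = 0.7396.

0.7396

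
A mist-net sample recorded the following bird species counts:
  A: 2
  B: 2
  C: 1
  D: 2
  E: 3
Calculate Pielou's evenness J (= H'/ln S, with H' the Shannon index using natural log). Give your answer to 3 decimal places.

0.967

Total N = 2+2+1+2+3 = 10, so the proportions are 0.2, 0.2, 0.1, 0.2, 0.3 (working shown to 5 dp, full precision carried).
H' = −Σ pᵢ ln pᵢ = −((-0.32189) + (-0.32189) + (-0.23026) + (-0.32189) + (-0.36119)) = 1.55711.
With S = 5 species, ln S = 1.60944, so J = 1.55711/1.60944 = 0.96749, i.e. 0.967 to 3 decimal places.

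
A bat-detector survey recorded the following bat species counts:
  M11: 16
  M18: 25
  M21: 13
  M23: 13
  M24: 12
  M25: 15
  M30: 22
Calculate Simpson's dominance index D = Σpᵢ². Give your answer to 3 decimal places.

Total N = 16+25+13+13+12+15+22 = 116, so the proportions are 0.13793, 0.21552, 0.11207, 0.11207, 0.10345, 0.12931, 0.18966 (working shown to 5 dp, full precision carried).
D = 0.13793² + 0.21552² + 0.11207² + 0.11207² + 0.10345² + 0.12931² + 0.18966² = 0.01902 + 0.04645 + 0.01256 + 0.01256 + 0.01070 + 0.01672 + 0.03597 = 0.15398.
To 3 decimal places, D = 0.154.

0.154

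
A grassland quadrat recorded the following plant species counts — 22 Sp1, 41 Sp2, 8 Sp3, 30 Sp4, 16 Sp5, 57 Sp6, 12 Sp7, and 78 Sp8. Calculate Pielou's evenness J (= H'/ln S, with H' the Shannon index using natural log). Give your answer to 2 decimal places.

0.89

Total N = 22+41+8+30+16+57+12+78 = 264, so the proportions are 0.0833, 0.1553, 0.0303, 0.1136, 0.0606, 0.2159, 0.0455, 0.2955 (working shown to 4 dp, full precision carried).
H' = −Σ pᵢ ln pᵢ = −((-0.2071) + (-0.2892) + (-0.1060) + (-0.2471) + (-0.1699) + (-0.3310) + (-0.1405) + (-0.3602)) = 1.8510.
With S = 8 species, ln S = 2.0794, so J = 1.8510/2.0794 = 0.8901, i.e. 0.89 to 2 decimal places.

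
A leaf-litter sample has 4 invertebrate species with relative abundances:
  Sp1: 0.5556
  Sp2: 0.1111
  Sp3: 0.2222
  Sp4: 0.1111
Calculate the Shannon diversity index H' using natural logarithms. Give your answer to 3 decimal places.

1.149

Each pᵢ ln pᵢ term (working shown to 5 dp, full precision carried): 0.5556×(-0.58771)=-0.32653, 0.1111×(-2.19732)=-0.24412, 0.2222×(-1.50418)=-0.33423, 0.1111×(-2.19732)=-0.24412.
Sum = -1.14900, so H' = 1.149.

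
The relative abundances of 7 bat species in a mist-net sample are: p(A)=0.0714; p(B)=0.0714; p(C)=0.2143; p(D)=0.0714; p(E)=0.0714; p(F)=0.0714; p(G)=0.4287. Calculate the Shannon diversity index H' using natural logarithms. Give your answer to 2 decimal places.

1.64

Each pᵢ ln pᵢ term (working shown to 4 dp, full precision carried): 0.0714×(-2.6395)=-0.1885, 0.0714×(-2.6395)=-0.1885, 0.2143×(-1.5404)=-0.3301, 0.0714×(-2.6395)=-0.1885, 0.0714×(-2.6395)=-0.1885, 0.0714×(-2.6395)=-0.1885, 0.4287×(-0.8470)=-0.3631.
Sum = -1.6355, so H' = 1.64.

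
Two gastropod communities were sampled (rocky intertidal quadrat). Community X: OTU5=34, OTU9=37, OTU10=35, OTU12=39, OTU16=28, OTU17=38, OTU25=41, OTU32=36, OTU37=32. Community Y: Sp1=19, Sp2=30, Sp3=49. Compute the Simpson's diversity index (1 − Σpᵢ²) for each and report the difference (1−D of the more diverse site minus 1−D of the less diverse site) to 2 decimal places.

0.27

Community X: N=320, proportions 0.1062, 0.1156, 0.1094, 0.1219, 0.0875, 0.1187, 0.1281, 0.1125, 0.1, giving 1−D = 0.8877 (working shown to 4 dp, full precision carried).
Community Y: N=98, proportions 0.1939, 0.3061, 0.5, giving 1−D = 0.6187.
Difference = |0.8877 − 0.6187| = 0.2690, i.e. 0.27 to 2 decimal places.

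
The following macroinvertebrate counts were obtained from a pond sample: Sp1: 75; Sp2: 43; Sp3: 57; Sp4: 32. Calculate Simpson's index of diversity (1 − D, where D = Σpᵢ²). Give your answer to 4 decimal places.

0.7259

Total N = 75+43+57+32 = 207, so the proportions are 0.362319, 0.207729, 0.275362, 0.154589 (working shown to 6 dp, full precision carried).
D = 0.362319² + 0.207729² + 0.275362² + 0.154589² = 0.131275 + 0.043152 + 0.075824 + 0.023898 = 0.274149.
So 1 − D = 0.725851, i.e. 0.7259 to 4 decimal places.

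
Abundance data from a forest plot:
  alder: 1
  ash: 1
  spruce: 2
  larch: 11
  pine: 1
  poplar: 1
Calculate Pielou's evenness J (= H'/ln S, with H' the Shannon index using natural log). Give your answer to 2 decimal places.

0.67

Total N = 1+1+2+11+1+1 = 17, so the proportions are 0.0588, 0.0588, 0.1176, 0.6471, 0.0588, 0.0588 (working shown to 4 dp, full precision carried).
H' = −Σ pᵢ ln pᵢ = −((-0.1667) + (-0.1667) + (-0.2518) + (-0.2817) + (-0.1667) + (-0.1667)) = 1.2001.
With S = 6 species, ln S = 1.7918, so J = 1.2001/1.7918 = 0.6698, i.e. 0.67 to 2 decimal places.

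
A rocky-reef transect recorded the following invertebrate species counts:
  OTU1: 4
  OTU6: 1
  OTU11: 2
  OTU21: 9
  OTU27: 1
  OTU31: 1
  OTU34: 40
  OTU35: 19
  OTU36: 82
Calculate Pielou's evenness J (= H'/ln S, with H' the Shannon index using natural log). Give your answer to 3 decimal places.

Total N = 4+1+2+9+1+1+40+19+82 = 159, so the proportions are 0.02516, 0.00629, 0.01258, 0.0566, 0.00629, 0.00629, 0.25157, 0.1195, 0.51572 (working shown to 5 dp, full precision carried).
H' = −Σ pᵢ ln pᵢ = −((-0.09264) + (-0.03188) + (-0.05504) + (-0.16255) + (-0.03188) + (-0.03188) + (-0.34718) + (-0.25387) + (-0.34150)) = 1.34842.
With S = 9 species, ln S = 2.19722, so J = 1.34842/2.19722 = 0.61369, i.e. 0.614 to 3 decimal places.

0.614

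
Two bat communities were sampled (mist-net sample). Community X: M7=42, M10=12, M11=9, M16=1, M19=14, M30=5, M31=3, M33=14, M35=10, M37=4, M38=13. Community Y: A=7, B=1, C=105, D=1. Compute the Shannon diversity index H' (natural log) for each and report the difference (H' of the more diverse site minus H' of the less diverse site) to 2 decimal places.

Community X: N=127, proportions 0.33071, 0.09449, 0.07087, 0.00787, 0.11024, 0.03937, 0.02362, 0.11024, 0.07874, 0.0315, 0.10236, giving H' = 2.05893 (working shown to 5 dp, full precision carried).
Community Y: N=114, proportions 0.0614, 0.00877, 0.92105, 0.00877, giving H' = 0.33017.
Difference = |2.05893 − 0.33017| = 1.72876, i.e. 1.73 to 2 decimal places.

1.73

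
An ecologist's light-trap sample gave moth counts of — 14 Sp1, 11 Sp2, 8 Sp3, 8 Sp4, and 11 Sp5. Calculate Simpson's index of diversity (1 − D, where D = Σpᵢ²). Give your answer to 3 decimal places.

Total N = 14+11+8+8+11 = 52, so the proportions are 0.26923, 0.21154, 0.15385, 0.15385, 0.21154 (working shown to 5 dp, full precision carried).
D = 0.26923² + 0.21154² + 0.15385² + 0.15385² + 0.21154² = 0.07249 + 0.04475 + 0.02367 + 0.02367 + 0.04475 = 0.20932.
So 1 − D = 0.79068, i.e. 0.791 to 3 decimal places.

0.791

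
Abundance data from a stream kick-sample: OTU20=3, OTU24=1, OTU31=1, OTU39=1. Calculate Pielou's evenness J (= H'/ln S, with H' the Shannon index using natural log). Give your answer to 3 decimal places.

0.896

Total N = 3+1+1+1 = 6, so the proportions are 0.5, 0.16667, 0.16667, 0.16667 (working shown to 5 dp, full precision carried).
H' = −Σ pᵢ ln pᵢ = −((-0.34657) + (-0.29863) + (-0.29863) + (-0.29863)) = 1.24245.
With S = 4 species, ln S = 1.38629, so J = 1.24245/1.38629 = 0.89624, i.e. 0.896 to 3 decimal places.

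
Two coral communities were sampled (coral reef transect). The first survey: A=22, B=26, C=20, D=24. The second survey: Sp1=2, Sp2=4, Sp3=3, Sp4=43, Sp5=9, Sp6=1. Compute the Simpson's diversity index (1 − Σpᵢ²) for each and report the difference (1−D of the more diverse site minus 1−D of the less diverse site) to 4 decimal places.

0.2575

The first survey: N=92, proportions 0.23913, 0.282609, 0.217391, 0.26087, giving 1−D = 0.747637 (working shown to 6 dp, full precision carried).
The second survey: N=62, proportions 0.032258, 0.064516, 0.048387, 0.693548, 0.145161, 0.016129, giving 1−D = 0.490114.
Difference = |0.747637 − 0.490114| = 0.257523, i.e. 0.2575 to 4 decimal places.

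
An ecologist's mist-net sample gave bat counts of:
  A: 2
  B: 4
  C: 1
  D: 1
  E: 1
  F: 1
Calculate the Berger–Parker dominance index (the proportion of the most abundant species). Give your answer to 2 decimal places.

0.40

Total N = 2+4+1+1+1+1 = 10, so the proportions are 0.2, 0.4, 0.1, 0.1, 0.1, 0.1 (working shown to 4 dp, full precision carried).
The largest proportion is 0.4, i.e. d = 0.40 to 2 decimal places.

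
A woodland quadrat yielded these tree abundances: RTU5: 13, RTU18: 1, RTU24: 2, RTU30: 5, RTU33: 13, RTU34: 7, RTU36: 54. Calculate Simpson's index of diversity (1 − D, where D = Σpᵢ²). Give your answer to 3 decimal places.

Total N = 13+1+2+5+13+7+54 = 95, so the proportions are 0.13684, 0.01053, 0.02105, 0.05263, 0.13684, 0.07368, 0.56842 (working shown to 5 dp, full precision carried).
D = 0.13684² + 0.01053² + 0.02105² + 0.05263² + 0.13684² + 0.07368² + 0.56842² = 0.01873 + 0.00011 + 0.00044 + 0.00277 + 0.01873 + 0.00543 + 0.32310 = 0.36931.
So 1 − D = 0.63069, i.e. 0.631 to 3 decimal places.

0.631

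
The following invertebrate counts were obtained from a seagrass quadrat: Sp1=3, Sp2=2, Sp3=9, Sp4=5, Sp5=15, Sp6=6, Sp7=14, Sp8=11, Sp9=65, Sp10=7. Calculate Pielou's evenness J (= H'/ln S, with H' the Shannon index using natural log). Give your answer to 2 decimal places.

0.77

Total N = 3+2+9+5+15+6+14+11+65+7 = 137, so the proportions are 0.0219, 0.0146, 0.0657, 0.0365, 0.1095, 0.0438, 0.1022, 0.0803, 0.4745, 0.0511 (working shown to 4 dp, full precision carried).
H' = −Σ pᵢ ln pᵢ = −((-0.0837) + (-0.0617) + (-0.1789) + (-0.1208) + (-0.2422) + (-0.1370) + (-0.2331) + (-0.2025) + (-0.3537) + (-0.1520)) = 1.7656.
With S = 10 species, ln S = 2.3026, so J = 1.7656/2.3026 = 0.7668, i.e. 0.77 to 2 decimal places.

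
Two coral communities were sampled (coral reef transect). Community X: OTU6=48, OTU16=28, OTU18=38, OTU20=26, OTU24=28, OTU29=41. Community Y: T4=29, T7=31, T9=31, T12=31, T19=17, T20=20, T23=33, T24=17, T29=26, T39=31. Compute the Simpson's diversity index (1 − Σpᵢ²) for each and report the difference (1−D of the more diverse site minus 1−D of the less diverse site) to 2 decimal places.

0.07

Community X: N=209, proportions 0.2297, 0.134, 0.1818, 0.1244, 0.134, 0.1962, giving 1−D = 0.8243 (working shown to 4 dp, full precision carried).
Community Y: N=266, proportions 0.109, 0.1165, 0.1165, 0.1165, 0.0639, 0.0752, 0.1241, 0.0639, 0.0977, 0.1165, giving 1−D = 0.8950.
Difference = |0.8243 − 0.8950| = 0.0707, i.e. 0.07 to 2 decimal places.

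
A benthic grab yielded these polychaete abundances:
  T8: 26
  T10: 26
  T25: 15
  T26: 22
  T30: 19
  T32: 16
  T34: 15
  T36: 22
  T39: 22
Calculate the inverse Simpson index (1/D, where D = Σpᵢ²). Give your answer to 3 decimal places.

8.651

Total N = 26+26+15+22+19+16+15+22+22 = 183, so the proportions are 0.1420765, 0.1420765, 0.0819672, 0.1202186, 0.1038251, 0.0874317, 0.0819672, 0.1202186, 0.1202186 (working shown to 7 dp, full precision carried).
D = 0.1420765² + 0.1420765² + 0.0819672² + 0.1202186² + 0.1038251² + 0.0874317² + 0.0819672² + 0.1202186² + 0.1202186² = 0.0201857 + 0.0201857 + 0.0067186 + 0.0144525 + 0.0107797 + 0.0076443 + 0.0067186 + 0.0144525 + 0.0144525 = 0.1155902.
So 1/D = 8.65125, i.e. 8.651 to 3 decimal places.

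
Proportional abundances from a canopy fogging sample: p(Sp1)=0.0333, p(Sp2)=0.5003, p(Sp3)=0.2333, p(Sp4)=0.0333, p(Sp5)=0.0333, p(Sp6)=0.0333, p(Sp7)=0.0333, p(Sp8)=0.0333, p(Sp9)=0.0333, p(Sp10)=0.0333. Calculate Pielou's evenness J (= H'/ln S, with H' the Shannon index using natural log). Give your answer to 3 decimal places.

0.692

H' = −Σ pᵢ ln pᵢ = −((-0.11329) + (-0.34648) + (-0.33955) + (-0.11329) + (-0.11329) + (-0.11329) + (-0.11329) + (-0.11329) + (-0.11329) + (-0.11329)) = 1.59238 (working shown to 5 dp, full precision carried).
With S = 10 species, ln S = 2.30259, so J = 1.59238/2.30259 = 0.69156, i.e. 0.692 to 3 decimal places.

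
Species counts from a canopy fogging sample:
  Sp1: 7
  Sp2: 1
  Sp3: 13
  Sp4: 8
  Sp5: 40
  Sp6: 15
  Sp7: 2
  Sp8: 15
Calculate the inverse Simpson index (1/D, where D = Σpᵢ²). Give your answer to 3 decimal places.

4.365

Total N = 7+1+13+8+40+15+2+15 = 101, so the proportions are 0.0693069, 0.009901, 0.1287129, 0.0792079, 0.3960396, 0.1485149, 0.019802, 0.1485149 (working shown to 7 dp, full precision carried).
D = 0.0693069² + 0.009901² + 0.1287129² + 0.0792079² + 0.3960396² + 0.1485149² + 0.019802² + 0.1485149² = 0.0048035 + 0.0000980 + 0.0165670 + 0.0062739 + 0.1568474 + 0.0220567 + 0.0003921 + 0.0220567 = 0.2290952.
So 1/D = 4.36500, i.e. 4.365 to 3 decimal places.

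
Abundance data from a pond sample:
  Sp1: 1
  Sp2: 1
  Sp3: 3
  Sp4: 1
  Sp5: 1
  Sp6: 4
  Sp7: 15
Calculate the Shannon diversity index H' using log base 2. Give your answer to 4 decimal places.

Total N = 1+1+3+1+1+4+15 = 26, so the proportions are 0.038462, 0.038462, 0.115385, 0.038462, 0.038462, 0.153846, 0.576923 (working shown to 6 dp, full precision carried).
Each pᵢ log₂ pᵢ term: 0.038462×(-4.700440)=-0.180786, 0.038462×(-4.700440)=-0.180786, 0.115385×(-3.115477)=-0.359478, 0.038462×(-4.700440)=-0.180786, 0.038462×(-4.700440)=-0.180786, 0.153846×(-2.700440)=-0.415452, 0.576923×(-0.793549)=-0.457817.
Sum = -1.955892, so H' = 1.9559.

1.9559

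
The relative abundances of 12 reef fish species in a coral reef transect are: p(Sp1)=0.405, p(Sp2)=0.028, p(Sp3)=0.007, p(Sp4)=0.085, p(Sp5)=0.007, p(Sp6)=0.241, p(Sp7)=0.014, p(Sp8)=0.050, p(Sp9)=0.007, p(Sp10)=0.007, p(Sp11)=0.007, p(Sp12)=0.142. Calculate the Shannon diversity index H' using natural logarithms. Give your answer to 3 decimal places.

1.679

Each pᵢ ln pᵢ term (working shown to 5 dp, full precision carried): 0.405×(-0.90387)=-0.36607, 0.028×(-3.57555)=-0.10012, 0.007×(-4.96185)=-0.03473, 0.085×(-2.46510)=-0.20953, 0.007×(-4.96185)=-0.03473, 0.241×(-1.42296)=-0.34293, 0.014×(-4.26870)=-0.05976, 0.05×(-2.99573)=-0.14979, 0.007×(-4.96185)=-0.03473, 0.007×(-4.96185)=-0.03473, 0.007×(-4.96185)=-0.03473, 0.142×(-1.95193)=-0.27717.
Sum = -1.67904, so H' = 1.679.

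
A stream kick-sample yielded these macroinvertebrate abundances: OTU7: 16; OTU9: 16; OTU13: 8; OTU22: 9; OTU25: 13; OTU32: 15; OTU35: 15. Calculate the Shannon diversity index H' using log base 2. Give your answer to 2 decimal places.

2.76

Total N = 16+16+8+9+13+15+15 = 92, so the proportions are 0.1739, 0.1739, 0.087, 0.0978, 0.1413, 0.163, 0.163 (working shown to 4 dp, full precision carried).
Each pᵢ log₂ pᵢ term: 0.1739×(-2.5236)=-0.4389, 0.1739×(-2.5236)=-0.4389, 0.087×(-3.5236)=-0.3064, 0.0978×(-3.3536)=-0.3281, 0.1413×(-2.8231)=-0.3989, 0.163×(-2.6167)=-0.4266, 0.163×(-2.6167)=-0.4266.
Sum = -2.7644, so H' = 2.76.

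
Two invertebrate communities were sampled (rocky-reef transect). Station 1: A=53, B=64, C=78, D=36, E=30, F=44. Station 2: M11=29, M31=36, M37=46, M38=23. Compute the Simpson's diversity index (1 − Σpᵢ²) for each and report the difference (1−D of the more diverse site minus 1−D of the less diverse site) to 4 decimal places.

0.0823

Station 1: N=305, proportions 0.1737705, 0.2098361, 0.2557377, 0.1180328, 0.0983607, 0.1442623, giving 1−D = 0.8159527 (working shown to 7 dp, full precision carried).
Station 2: N=134, proportions 0.2164179, 0.2686567, 0.3432836, 0.1716418, giving 1−D = 0.7336823.
Difference = |0.8159527 − 0.7336823| = 0.0822704, i.e. 0.0823 to 4 decimal places.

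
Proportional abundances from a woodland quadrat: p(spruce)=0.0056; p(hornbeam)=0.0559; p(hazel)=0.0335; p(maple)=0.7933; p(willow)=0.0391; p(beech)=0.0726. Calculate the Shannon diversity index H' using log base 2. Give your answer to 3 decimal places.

1.161

Each pᵢ log₂ pᵢ term (working shown to 5 dp, full precision carried): 0.0056×(-7.48036)=-0.04189, 0.0559×(-4.16101)=-0.23260, 0.0335×(-4.89970)=-0.16414, 0.7933×(-0.33406)=-0.26501, 0.0391×(-4.67669)=-0.18286, 0.0726×(-3.78389)=-0.27471.
Sum = -1.16121, so H' = 1.161.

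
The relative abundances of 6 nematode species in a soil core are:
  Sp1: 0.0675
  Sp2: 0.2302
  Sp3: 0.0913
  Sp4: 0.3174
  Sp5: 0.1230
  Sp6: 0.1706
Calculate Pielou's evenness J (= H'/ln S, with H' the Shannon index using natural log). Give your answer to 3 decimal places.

H' = −Σ pᵢ ln pᵢ = −((-0.18195) + (-0.33812) + (-0.21854) + (-0.36425) + (-0.25776) + (-0.30169)) = 1.66231 (working shown to 5 dp, full precision carried).
With S = 6 species, ln S = 1.79176, so J = 1.66231/1.79176 = 0.92775, i.e. 0.928 to 3 decimal places.

0.928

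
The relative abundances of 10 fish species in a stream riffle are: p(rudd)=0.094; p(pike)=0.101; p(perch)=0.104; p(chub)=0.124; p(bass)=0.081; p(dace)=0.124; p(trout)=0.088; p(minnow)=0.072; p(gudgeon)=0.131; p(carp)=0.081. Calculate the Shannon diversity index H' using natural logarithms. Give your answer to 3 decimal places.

Each pᵢ ln pᵢ term (working shown to 5 dp, full precision carried): 0.094×(-2.36446)=-0.22226, 0.101×(-2.29263)=-0.23156, 0.104×(-2.26336)=-0.23539, 0.124×(-2.08747)=-0.25885, 0.081×(-2.51331)=-0.20358, 0.124×(-2.08747)=-0.25885, 0.088×(-2.43042)=-0.21388, 0.072×(-2.63109)=-0.18944, 0.131×(-2.03256)=-0.26627, 0.081×(-2.51331)=-0.20358.
Sum = -2.28363, so H' = 2.284.

2.284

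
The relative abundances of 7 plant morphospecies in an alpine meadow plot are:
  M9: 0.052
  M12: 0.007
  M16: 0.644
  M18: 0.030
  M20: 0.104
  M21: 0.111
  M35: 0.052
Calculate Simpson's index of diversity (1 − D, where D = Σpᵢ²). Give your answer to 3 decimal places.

0.556

D = 0.052² + 0.007² + 0.644² + 0.03² + 0.104² + 0.111² + 0.052² = 0.00270 + 0.00005 + 0.41474 + 0.00090 + 0.01082 + 0.01232 + 0.00270 = 0.44423 (working shown to 5 dp, full precision carried).
So 1 − D = 0.55577, i.e. 0.556 to 3 decimal places.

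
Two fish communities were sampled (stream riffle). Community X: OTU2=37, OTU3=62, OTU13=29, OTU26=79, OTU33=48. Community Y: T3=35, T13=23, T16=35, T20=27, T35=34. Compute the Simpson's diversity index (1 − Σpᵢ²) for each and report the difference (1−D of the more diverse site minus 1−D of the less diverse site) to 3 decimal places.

Community X: N=255, proportions 0.1451, 0.24314, 0.11373, 0.3098, 0.18824, giving 1−D = 0.77549 (working shown to 5 dp, full precision carried).
Community Y: N=154, proportions 0.22727, 0.14935, 0.22727, 0.17532, 0.22078, giving 1−D = 0.79491.
Difference = |0.77549 − 0.79491| = 0.01942, i.e. 0.019 to 3 decimal places.

0.019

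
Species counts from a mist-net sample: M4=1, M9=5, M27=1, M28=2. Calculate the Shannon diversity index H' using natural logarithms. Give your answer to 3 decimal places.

Total N = 1+5+1+2 = 9, so the proportions are 0.11111, 0.55556, 0.11111, 0.22222 (working shown to 5 dp, full precision carried).
Each pᵢ ln pᵢ term: 0.11111×(-2.19722)=-0.24414, 0.55556×(-0.58779)=-0.32655, 0.11111×(-2.19722)=-0.24414, 0.22222×(-1.50408)=-0.33424.
Sum = -1.14906, so H' = 1.149.

1.149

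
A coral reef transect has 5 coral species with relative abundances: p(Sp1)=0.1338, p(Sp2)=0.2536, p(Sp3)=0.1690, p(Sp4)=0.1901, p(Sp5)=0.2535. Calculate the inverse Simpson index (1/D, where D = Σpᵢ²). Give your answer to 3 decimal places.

4.735

D = 0.1338² + 0.2536² + 0.169² + 0.1901² + 0.2535² = 0.0179024 + 0.0643130 + 0.0285610 + 0.0361380 + 0.0642623 = 0.2111767 (working shown to 7 dp, full precision carried).
So 1/D = 4.73537, i.e. 4.735 to 3 decimal places.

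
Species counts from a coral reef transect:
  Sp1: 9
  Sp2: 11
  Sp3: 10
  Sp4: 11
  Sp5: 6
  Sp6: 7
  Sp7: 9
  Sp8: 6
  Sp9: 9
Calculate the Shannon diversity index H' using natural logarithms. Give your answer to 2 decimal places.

Total N = 9+11+10+11+6+7+9+6+9 = 78, so the proportions are 0.1154, 0.141, 0.1282, 0.141, 0.0769, 0.0897, 0.1154, 0.0769, 0.1154 (working shown to 4 dp, full precision carried).
Each pᵢ ln pᵢ term: 0.1154×(-2.1595)=-0.2492, 0.141×(-1.9588)=-0.2762, 0.1282×(-2.0541)=-0.2633, 0.141×(-1.9588)=-0.2762, 0.0769×(-2.5649)=-0.1973, 0.0897×(-2.4108)=-0.2164, 0.1154×(-2.1595)=-0.2492, 0.0769×(-2.5649)=-0.1973, 0.1154×(-2.1595)=-0.2492.
Sum = -2.1743, so H' = 2.17.

2.17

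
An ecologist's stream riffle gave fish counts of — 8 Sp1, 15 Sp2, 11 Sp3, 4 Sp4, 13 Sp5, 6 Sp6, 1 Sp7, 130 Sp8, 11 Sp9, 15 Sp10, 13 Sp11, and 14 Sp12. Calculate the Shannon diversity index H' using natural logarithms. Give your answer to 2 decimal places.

Total N = 8+15+11+4+13+6+1+130+11+15+13+14 = 241, so the proportions are 0.0332, 0.0622, 0.0456, 0.0166, 0.0539, 0.0249, 0.0041, 0.5394, 0.0456, 0.0622, 0.0539, 0.0581 (working shown to 4 dp, full precision carried).
Each pᵢ ln pᵢ term: 0.0332×(-3.4054)=-0.1130, 0.0622×(-2.7767)=-0.1728, 0.0456×(-3.0869)=-0.1409, 0.0166×(-4.0985)=-0.0680, 0.0539×(-2.9198)=-0.1575, 0.0249×(-3.6930)=-0.0919, 0.0041×(-5.4848)=-0.0228, 0.5394×(-0.6173)=-0.3330, 0.0456×(-3.0869)=-0.1409, 0.0622×(-2.7767)=-0.1728, 0.0539×(-2.9198)=-0.1575, 0.0581×(-2.8457)=-0.1653.
Sum = -1.7365, so H' = 1.74.

1.74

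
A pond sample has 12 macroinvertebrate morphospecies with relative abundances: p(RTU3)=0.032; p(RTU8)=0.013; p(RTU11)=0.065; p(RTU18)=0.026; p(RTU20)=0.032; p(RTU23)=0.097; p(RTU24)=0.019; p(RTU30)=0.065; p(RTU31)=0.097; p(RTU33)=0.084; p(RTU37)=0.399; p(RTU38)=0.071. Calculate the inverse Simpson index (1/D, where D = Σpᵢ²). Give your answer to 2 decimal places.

4.95

D = 0.032² + 0.013² + 0.065² + 0.026² + 0.032² + 0.097² + 0.019² + 0.065² + 0.097² + 0.084² + 0.399² + 0.071² = 0.001024 + 0.000169 + 0.004225 + 0.000676 + 0.001024 + 0.009409 + 0.000361 + 0.004225 + 0.009409 + 0.007056 + 0.159201 + 0.005041 = 0.201820 (working shown to 6 dp, full precision carried).
So 1/D = 4.9549, i.e. 4.95 to 2 decimal places.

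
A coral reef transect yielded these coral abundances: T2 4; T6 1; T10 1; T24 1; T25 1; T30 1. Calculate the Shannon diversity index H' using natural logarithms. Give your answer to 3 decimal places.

Total N = 4+1+1+1+1+1 = 9, so the proportions are 0.44444, 0.11111, 0.11111, 0.11111, 0.11111, 0.11111 (working shown to 5 dp, full precision carried).
Each pᵢ ln pᵢ term: 0.44444×(-0.81093)=-0.36041, 0.11111×(-2.19722)=-0.24414, 0.11111×(-2.19722)=-0.24414, 0.11111×(-2.19722)=-0.24414, 0.11111×(-2.19722)=-0.24414, 0.11111×(-2.19722)=-0.24414.
Sum = -1.58109, so H' = 1.581.

1.581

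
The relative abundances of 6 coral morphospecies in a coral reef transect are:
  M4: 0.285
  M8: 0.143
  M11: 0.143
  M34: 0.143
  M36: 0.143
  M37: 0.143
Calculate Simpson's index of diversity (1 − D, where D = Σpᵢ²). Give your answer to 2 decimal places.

D = 0.285² + 0.143² + 0.143² + 0.143² + 0.143² + 0.143² = 0.0812 + 0.0204 + 0.0204 + 0.0204 + 0.0204 + 0.0204 = 0.1835 (working shown to 4 dp, full precision carried).
So 1 − D = 0.8165, i.e. 0.82 to 2 decimal places.

0.82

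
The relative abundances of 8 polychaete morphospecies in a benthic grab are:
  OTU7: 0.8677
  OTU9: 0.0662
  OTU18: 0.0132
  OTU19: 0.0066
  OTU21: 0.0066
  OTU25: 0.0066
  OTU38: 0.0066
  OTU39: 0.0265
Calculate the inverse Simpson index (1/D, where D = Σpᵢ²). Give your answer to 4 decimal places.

D = 0.8677² + 0.0662² + 0.0132² + 0.0066² + 0.0066² + 0.0066² + 0.0066² + 0.0265² = 0.7529033 + 0.0043824 + 0.0001742 + 0.0000436 + 0.0000436 + 0.0000436 + 0.0000436 + 0.0007022 = 0.7583365 (working shown to 7 dp, full precision carried).
So 1/D = 1.318676, i.e. 1.3187 to 4 decimal places.

1.3187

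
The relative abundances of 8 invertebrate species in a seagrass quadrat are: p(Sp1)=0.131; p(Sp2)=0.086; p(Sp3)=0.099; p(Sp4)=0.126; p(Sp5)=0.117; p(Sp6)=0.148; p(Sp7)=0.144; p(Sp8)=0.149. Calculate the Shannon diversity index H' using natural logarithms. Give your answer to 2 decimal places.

2.06

Each pᵢ ln pᵢ term (working shown to 4 dp, full precision carried): 0.131×(-2.0326)=-0.2663, 0.086×(-2.4534)=-0.2110, 0.099×(-2.3126)=-0.2290, 0.126×(-2.0715)=-0.2610, 0.117×(-2.1456)=-0.2510, 0.148×(-1.9105)=-0.2828, 0.144×(-1.9379)=-0.2791, 0.149×(-1.9038)=-0.2837.
Sum = -2.0637, so H' = 2.06.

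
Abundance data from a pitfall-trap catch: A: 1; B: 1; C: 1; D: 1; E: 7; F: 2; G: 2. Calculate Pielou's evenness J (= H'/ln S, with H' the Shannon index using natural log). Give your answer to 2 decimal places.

0.83

Total N = 1+1+1+1+7+2+2 = 15, so the proportions are 0.0667, 0.0667, 0.0667, 0.0667, 0.4667, 0.1333, 0.1333 (working shown to 4 dp, full precision carried).
H' = −Σ pᵢ ln pᵢ = −((-0.1805) + (-0.1805) + (-0.1805) + (-0.1805) + (-0.3557) + (-0.2687) + (-0.2687)) = 1.6151.
With S = 7 species, ln S = 1.9459, so J = 1.6151/1.9459 = 0.8300, i.e. 0.83 to 2 decimal places.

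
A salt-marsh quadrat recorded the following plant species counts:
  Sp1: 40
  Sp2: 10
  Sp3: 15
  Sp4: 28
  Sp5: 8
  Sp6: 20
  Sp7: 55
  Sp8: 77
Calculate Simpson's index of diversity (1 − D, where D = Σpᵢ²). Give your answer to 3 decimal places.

Total N = 40+10+15+28+8+20+55+77 = 253, so the proportions are 0.1581, 0.03953, 0.05929, 0.11067, 0.03162, 0.07905, 0.21739, 0.30435 (working shown to 5 dp, full precision carried).
D = 0.1581² + 0.03953² + 0.05929² + 0.11067² + 0.03162² + 0.07905² + 0.21739² + 0.30435² = 0.02500 + 0.00156 + 0.00352 + 0.01225 + 0.00100 + 0.00625 + 0.04726 + 0.09263 = 0.18946.
So 1 − D = 0.81054, i.e. 0.811 to 3 decimal places.

0.811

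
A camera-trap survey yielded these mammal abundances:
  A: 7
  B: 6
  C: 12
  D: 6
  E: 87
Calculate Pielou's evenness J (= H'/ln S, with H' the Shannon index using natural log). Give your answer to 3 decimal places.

0.576

Total N = 7+6+12+6+87 = 118, so the proportions are 0.05932, 0.05085, 0.10169, 0.05085, 0.73729 (working shown to 5 dp, full precision carried).
H' = −Σ pᵢ ln pᵢ = −((-0.16757) + (-0.15147) + (-0.23245) + (-0.15147) + (-0.22471)) = 0.92767.
With S = 5 species, ln S = 1.60944, so J = 0.92767/1.60944 = 0.57640, i.e. 0.576 to 3 decimal places.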